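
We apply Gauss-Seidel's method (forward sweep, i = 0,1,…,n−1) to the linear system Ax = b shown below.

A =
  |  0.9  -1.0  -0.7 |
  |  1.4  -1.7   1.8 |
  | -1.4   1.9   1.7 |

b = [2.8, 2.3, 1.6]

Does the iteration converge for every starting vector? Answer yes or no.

no

Let D = diag(0.9, -1.7, 1.7); L, U the strict triangles.
Gauss-Seidel: T = -(D+L)⁻¹U, row 0 first, T[0,2] = -(-0.7)/(0.9) = +0.7778; later rows by forward substitution.
  T[0,:] = [+0.0000 +1.1111 +0.7778]
  T[1,:] = [+0.0000 +0.9150 +1.6993]
  T[2,:] = [+0.0000 -0.1077 -1.2587]
|eigenvalues of T|: 1.1711, 0.8273, 0.0000.
ρ(T) = max|λ| = 1.1711; 1.1711 > 1: divergent.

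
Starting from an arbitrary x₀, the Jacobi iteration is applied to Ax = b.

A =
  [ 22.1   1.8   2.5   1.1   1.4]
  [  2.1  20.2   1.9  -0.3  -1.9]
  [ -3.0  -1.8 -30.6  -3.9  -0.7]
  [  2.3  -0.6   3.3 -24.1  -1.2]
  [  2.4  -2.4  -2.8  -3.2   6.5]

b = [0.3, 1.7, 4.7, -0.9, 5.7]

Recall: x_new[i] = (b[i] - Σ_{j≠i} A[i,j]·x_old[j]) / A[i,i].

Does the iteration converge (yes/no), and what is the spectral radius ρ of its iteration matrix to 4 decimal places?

yes, ρ = 0.2378

A = D + L + U where D = diag(22.1, 20.2, -30.6, -24.1, 6.5).
Jacobi: T = -D⁻¹(L+U), T[1,0] = -(2.1)/(20.2) = -0.1040; T[1,1] = 0.
  T[0,:] = [+0.0000  -0.0814  -0.1131  -0.0498  -0.0633]
  T[1,:] = [-0.1040  +0.0000  -0.0941  +0.0149  +0.0941]
  T[2,:] = [-0.0980  -0.0588  +0.0000  -0.1275  -0.0229]
  T[3,:] = [+0.0954  -0.0249  +0.1369  +0.0000  -0.0498]
  T[4,:] = [-0.3692  +0.3692  +0.4308  +0.4923  +0.0000]
|eigenvalues of T|: 0.2378, 0.1748, 0.1555, 0.1555, 0.1085.
ρ = 0.2378; 0.2378 < 1: convergent.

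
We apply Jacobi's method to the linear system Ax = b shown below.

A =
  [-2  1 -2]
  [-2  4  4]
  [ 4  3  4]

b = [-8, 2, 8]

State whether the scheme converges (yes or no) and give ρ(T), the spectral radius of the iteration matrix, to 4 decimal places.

no, ρ = 1.5963

Let D = diag(-2, 4, 4); L, U the strict triangles.
Jacobi T = -D⁻¹(L+U): T[0,1] = -(1)/(-2) = +0.5000; T[0,0] = 0.
  T[0,:] = [+0.0000 +0.5000 -1.0000]
  T[1,:] = [+0.5000 +0.0000 -1.0000]
  T[2,:] = [-1.0000 -0.7500 +0.0000]
|roots of det(T-λI)|: 1.5963, 1.0963, 0.5000.
ρ = 1.5963; 1.5963 > 1: divergent.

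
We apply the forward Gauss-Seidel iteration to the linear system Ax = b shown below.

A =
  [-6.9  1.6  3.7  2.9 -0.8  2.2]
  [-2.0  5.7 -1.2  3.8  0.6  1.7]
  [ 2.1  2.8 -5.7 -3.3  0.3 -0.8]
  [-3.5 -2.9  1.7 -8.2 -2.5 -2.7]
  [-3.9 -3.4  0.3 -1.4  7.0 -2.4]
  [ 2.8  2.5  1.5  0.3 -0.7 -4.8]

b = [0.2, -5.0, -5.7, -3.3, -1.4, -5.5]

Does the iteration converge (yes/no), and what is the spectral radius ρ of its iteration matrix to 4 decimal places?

A = D + L + U where D = diag(-6.9, 5.7, -5.7, -8.2, 7, -4.8).
Gauss-Seidel: T = -(D+L)⁻¹U, row 0 first, T[0,1] = -(1.6)/(-6.9) = +0.2319; later rows by forward substitution.
  T[0,:] = [+0.0000 +0.2319 +0.5362 +0.4203 -0.1159 +0.3188]
  T[1,:] = [+0.0000 +0.0814 +0.3987 -0.5192 -0.1459 -0.1864]
  T[2,:] = [+0.0000 +0.1254 +0.3934 -0.6791 -0.0618 -0.1144]
  T[3,:] = [+0.0000 -0.1018 -0.2883 -0.1366 -0.2166 -0.4232]
  T[4,:] = [+0.0000 +0.1430 +0.4179 -0.0162 -0.1762 +0.3502]
  T[5,:] = [+0.0000 +0.1896 +0.5644 -0.2436 -0.1508 -0.0244]
|roots of det(T-λI)|: 0.9079, 0.5198, 0.5198, 0.1770, 0.0397, 0.0000.
ρ(T) = max|λ| = 0.9079; 0.9079 < 1 ⇒ converges.

yes, ρ = 0.9079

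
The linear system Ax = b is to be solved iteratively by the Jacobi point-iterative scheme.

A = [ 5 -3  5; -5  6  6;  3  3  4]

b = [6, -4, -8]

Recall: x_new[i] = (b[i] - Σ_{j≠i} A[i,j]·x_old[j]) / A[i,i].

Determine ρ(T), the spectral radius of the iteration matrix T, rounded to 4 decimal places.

1.6307

Split A = D + L + U, D = diag(5, 6, 4).
Jacobi: T = -D⁻¹(L+U), T[0,1] = -(-3)/(5) = +0.6000; T[0,0] = 0.
  T[0,:] = [+0.0000, +0.6000, -1.0000]
  T[1,:] = [+0.8333, +0.0000, -1.0000]
  T[2,:] = [-0.7500, -0.7500, +0.0000]
|roots of det(T-λI)|: 1.6307, 0.8901, 0.7406.
spectral radius ρ = 1.6307; 1.6307 > 1 ⇒ diverges.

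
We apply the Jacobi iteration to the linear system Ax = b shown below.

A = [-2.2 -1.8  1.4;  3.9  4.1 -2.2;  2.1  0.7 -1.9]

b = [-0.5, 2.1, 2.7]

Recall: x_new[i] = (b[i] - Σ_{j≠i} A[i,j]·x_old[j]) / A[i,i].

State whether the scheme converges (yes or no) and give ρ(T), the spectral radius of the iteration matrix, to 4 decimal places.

no, ρ = 1.4701

Let D = diag(-2.2, 4.1, -1.9); L, U the strict triangles.
Jacobi T = -D⁻¹(L+U): T[2,0] = -(2.1)/(-1.9) = +1.1053; T[2,2] = 0.
  T[0,:] = [+0.0000 -0.8182 +0.6364]
  T[1,:] = [-0.9512 +0.0000 +0.5366]
  T[2,:] = [+1.1053 +0.3684 +0.0000]
|eigenvalues of T|: 1.4701, 0.9769, 0.4932.
ρ(T) = max|λ| = 1.4701; 1.4701 > 1 ⇒ diverges.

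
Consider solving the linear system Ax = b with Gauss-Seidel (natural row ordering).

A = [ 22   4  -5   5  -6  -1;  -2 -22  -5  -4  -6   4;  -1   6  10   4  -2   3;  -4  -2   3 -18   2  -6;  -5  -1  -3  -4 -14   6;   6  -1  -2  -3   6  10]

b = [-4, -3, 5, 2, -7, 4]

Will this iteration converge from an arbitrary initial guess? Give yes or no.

Write A = D+L+U with D = diag(22, -22, 10, -18, -14, 10).
Gauss-Seidel: T = -(D+L)⁻¹U, row 0 first, T[0,5] = -(-1)/(22) = +0.0455; later rows by forward substitution.
  T[0,:] = [+0.0000, -0.1818, +0.2273, -0.2273, +0.2727, +0.0455]
  T[1,:] = [+0.0000, +0.0165, -0.2479, -0.1612, -0.2975, +0.1777]
  T[2,:] = [+0.0000, -0.0281, +0.1715, -0.3260, +0.4058, -0.4021]
  T[3,:] = [+0.0000, +0.0339, +0.0056, +0.0141, +0.1512, -0.4302]
  T[4,:] = [+0.0000, +0.0601, -0.1018, +0.1585, -0.2063, +0.6087]
  T[5,:] = [+0.0000, +0.0792, -0.0641, -0.0359, +0.0569, -0.5842]
eigenvalue magnitudes: 0.7583, 0.2318, 0.2318, 0.1117, 0.1037, 0.0000.
spectral radius ρ = 0.7583; 0.7583 < 1, so it converges for any x₀.

yes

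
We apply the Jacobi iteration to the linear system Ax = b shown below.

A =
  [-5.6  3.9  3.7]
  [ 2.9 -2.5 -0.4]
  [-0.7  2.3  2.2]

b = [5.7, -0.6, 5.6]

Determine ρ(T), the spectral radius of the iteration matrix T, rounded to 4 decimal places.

Let D = diag(-5.6, -2.5, 2.2); L, U the strict triangles.
Jacobi: T = -D⁻¹(L+U), T[1,2] = -(-0.4)/(-2.5) = -0.1600; T[1,1] = 0.
  T[0,:] = [+0.0000  +0.6964  +0.6607]
  T[1,:] = [+1.1600  +0.0000  -0.1600]
  T[2,:] = [+0.3182  -1.0455  +0.0000]
|λ(T)| sorted: 1.3445, 0.7889, 0.7889.
spectral radius ρ = 1.3445; 1.3445 > 1: divergent.

1.3445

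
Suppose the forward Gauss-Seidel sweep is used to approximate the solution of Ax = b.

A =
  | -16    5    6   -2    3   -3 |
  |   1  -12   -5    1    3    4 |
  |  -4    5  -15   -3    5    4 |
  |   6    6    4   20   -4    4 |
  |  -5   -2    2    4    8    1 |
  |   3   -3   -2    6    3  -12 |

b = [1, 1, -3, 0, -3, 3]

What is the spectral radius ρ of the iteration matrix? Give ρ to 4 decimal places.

0.8582

Diagonal D = diag(-16, -12, -15, 20, 8, -12); L, U strict lower/upper.
GS T = -(D+L)⁻¹U: row 0 first, T[0,2] = -(6)/(-16) = +0.3750; later rows by forward substitution.
  T[0,:] = [+0.0000  +0.3125  +0.3750  -0.1250  +0.1875  -0.1875]
  T[1,:] = [+0.0000  +0.0260  -0.3854  +0.0729  +0.2656  +0.3177]
  T[2,:] = [+0.0000  -0.0747  -0.2285  -0.1424  +0.3719  +0.4226]
  T[3,:] = [+0.0000  -0.0866  +0.0488  +0.0441  -0.0103  -0.3236]
  T[4,:] = [+0.0000  +0.2638  +0.1707  -0.0464  +0.0958  -0.1066]
  T[5,:] = [+0.0000  +0.1067  +0.2953  -0.0153  -0.0627  -0.3852]
eigenvalue magnitudes: 0.8582, 0.2720, 0.2720, 0.0506, 0.0506, 0.0000.
ρ(T) = max|λ| = 0.8582; 0.8582 < 1: convergent.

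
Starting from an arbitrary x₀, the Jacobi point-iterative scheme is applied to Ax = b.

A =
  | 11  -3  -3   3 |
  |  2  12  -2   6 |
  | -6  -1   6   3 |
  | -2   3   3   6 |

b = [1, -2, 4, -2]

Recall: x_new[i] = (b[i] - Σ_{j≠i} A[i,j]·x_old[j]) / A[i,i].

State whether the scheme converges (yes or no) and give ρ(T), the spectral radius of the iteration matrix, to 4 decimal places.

yes, ρ = 0.9109

Diagonal D = diag(11, 12, 6, 6); L, U strict lower/upper.
Jacobi T = -D⁻¹(L+U): T[2,3] = -(3)/(6) = -0.5000; T[2,2] = 0.
  T[0,:] = [+0.0000  +0.2727  +0.2727  -0.2727]
  T[1,:] = [-0.1667  +0.0000  +0.1667  -0.5000]
  T[2,:] = [+1.0000  +0.1667  +0.0000  -0.5000]
  T[3,:] = [+0.3333  -0.5000  -0.5000  +0.0000]
|eigenvalues of T|: 0.9109, 0.6834, 0.1667, 0.0608.
ρ(T) = max|λ| = 0.9109; 0.9109 < 1, so it converges for any x₀.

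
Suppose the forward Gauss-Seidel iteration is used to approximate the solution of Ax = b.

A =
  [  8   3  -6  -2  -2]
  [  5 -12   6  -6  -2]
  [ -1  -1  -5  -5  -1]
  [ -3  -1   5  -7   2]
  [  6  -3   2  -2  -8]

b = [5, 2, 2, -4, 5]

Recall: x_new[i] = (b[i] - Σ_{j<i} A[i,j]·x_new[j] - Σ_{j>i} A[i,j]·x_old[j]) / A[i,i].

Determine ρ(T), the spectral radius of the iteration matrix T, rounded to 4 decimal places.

Write A = D+L+U with D = diag(8, -12, -5, -7, -8).
Gauss-Seidel: T = -(D+L)⁻¹U, row 0 first, T[0,3] = -(-2)/(8) = +0.2500; later rows by forward substitution.
  T[0,:] = [+0.0000  -0.3750  +0.7500  +0.2500  +0.2500]
  T[1,:] = [+0.0000  -0.1562  +0.8125  -0.3958  -0.0625]
  T[2,:] = [+0.0000  +0.1063  -0.3125  -0.9708  -0.2375]
  T[3,:] = [+0.0000  +0.2589  -0.6607  -0.7440  +0.0179]
  T[4,:] = [+0.0000  -0.2608  +0.3449  +0.2792  +0.1471]
moduli |λ_i(T)| = 1.3768, 0.3290, 0.2978, 0.2978, 0.0000.
spectral radius ρ = 1.3768; 1.3768 > 1 ⇒ diverges.

1.3768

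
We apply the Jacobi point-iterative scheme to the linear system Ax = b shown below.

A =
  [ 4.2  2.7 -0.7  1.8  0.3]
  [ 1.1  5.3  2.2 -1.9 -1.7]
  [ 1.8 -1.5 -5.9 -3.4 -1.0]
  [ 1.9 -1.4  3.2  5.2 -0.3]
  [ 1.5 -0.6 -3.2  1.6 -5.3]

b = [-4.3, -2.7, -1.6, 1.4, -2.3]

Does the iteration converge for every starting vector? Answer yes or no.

Write A = D+L+U with D = diag(4.2, 5.3, -5.9, 5.2, -5.3).
Jacobi T = -D⁻¹(L+U): T[3,1] = -(-1.4)/(5.2) = +0.2692; T[3,3] = 0.
  T[0,:] = [+0.0000 -0.6429 +0.1667 -0.4286 -0.0714]
  T[1,:] = [-0.2075 +0.0000 -0.4151 +0.3585 +0.3208]
  T[2,:] = [+0.3051 -0.2542 +0.0000 -0.5763 -0.1695]
  T[3,:] = [-0.3654 +0.2692 -0.6154 +0.0000 +0.0577]
  T[4,:] = [+0.2830 -0.1132 -0.6038 +0.3019 +0.0000]
|eigenvalues of T|: 1.2183, 0.6041, 0.5035, 0.3109, 0.3109.
ρ(T) = max|λ| = 1.2183; 1.2183 > 1: divergent.

no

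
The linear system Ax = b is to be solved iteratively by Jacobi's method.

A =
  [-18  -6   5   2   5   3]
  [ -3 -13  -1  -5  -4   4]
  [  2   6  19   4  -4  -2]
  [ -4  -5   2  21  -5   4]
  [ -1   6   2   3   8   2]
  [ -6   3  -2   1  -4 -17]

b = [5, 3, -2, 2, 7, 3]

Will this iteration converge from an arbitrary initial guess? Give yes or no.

Diagonal D = diag(-18, -13, 19, 21, 8, -17); L, U strict lower/upper.
Jacobi: T = -D⁻¹(L+U), T[5,2] = -(-2)/(-17) = -0.1176; T[5,5] = 0.
  T[0,:] = [+0.0000 -0.3333 +0.2778 +0.1111 +0.2778 +0.1667]
  T[1,:] = [-0.2308 +0.0000 -0.0769 -0.3846 -0.3077 +0.3077]
  T[2,:] = [-0.1053 -0.3158 +0.0000 -0.2105 +0.2105 +0.1053]
  T[3,:] = [+0.1905 +0.2381 -0.0952 +0.0000 +0.2381 -0.1905]
  T[4,:] = [+0.1250 -0.7500 -0.2500 -0.3750 +0.0000 -0.2500]
  T[5,:] = [-0.3529 +0.1765 -0.1176 +0.0588 -0.2353 +0.0000]
|roots of det(T-λI)|: 0.8530, 0.4846, 0.4846, 0.3947, 0.3947, 0.0094.
spectral radius ρ = 0.8530; 0.8530 < 1: convergent.

yes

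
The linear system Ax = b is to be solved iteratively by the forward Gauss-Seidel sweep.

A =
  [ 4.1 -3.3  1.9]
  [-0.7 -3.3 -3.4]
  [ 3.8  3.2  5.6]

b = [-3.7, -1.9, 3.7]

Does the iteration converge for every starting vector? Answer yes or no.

no

A = D + L + U where D = diag(4.1, -3.3, 5.6).
GS T = -(D+L)⁻¹U: row 0 first, T[0,2] = -(1.9)/(4.1) = -0.4634; later rows by forward substitution.
  T[0,:] = [+0.0000, +0.8049, -0.4634]
  T[1,:] = [+0.0000, -0.1707, -0.9320]
  T[2,:] = [+0.0000, -0.4486, +0.8470]
eigenvalue magnitudes: 1.1610, 0.4847, 0.0000.
ρ(T) = max|λ| = 1.1610; 1.1610 > 1: divergent.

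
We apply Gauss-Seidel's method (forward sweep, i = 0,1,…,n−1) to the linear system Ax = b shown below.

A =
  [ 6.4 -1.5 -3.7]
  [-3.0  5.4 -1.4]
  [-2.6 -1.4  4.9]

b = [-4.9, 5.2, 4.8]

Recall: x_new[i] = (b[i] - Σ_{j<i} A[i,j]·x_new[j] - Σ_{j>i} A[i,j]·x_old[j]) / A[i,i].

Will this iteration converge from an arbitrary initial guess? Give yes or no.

yes

Let D = diag(6.4, 5.4, 4.9); L, U the strict triangles.
Gauss-Seidel: T = -(D+L)⁻¹U, row 0 first, T[0,1] = -(-1.5)/(6.4) = +0.2344; later rows by forward substitution.
  T[0,:] = [+0.0000 +0.2344 +0.5781]
  T[1,:] = [+0.0000 +0.1302 +0.5804]
  T[2,:] = [+0.0000 +0.1616 +0.4726]
eigenvalue magnitudes: 0.6522, 0.0494, 0.0000.
ρ(T) = max|λ| = 0.6522; 0.6522 < 1: convergent.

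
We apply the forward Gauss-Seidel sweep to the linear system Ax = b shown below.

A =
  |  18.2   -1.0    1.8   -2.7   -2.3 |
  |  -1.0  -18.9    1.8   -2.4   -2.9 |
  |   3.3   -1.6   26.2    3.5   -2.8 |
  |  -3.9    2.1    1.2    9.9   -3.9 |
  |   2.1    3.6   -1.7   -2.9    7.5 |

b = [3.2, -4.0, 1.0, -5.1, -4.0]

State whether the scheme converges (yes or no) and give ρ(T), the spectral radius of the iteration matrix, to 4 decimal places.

yes, ρ = 0.3389

Split A = D + L + U, D = diag(18.2, -18.9, 26.2, 9.9, 7.5).
GS T = -(D+L)⁻¹U: row 0 first, T[0,2] = -(1.8)/(18.2) = -0.0989; later rows by forward substitution.
  T[0,:] = [+0.0000  +0.0549  -0.0989  +0.1484  +0.1264]
  T[1,:] = [+0.0000  -0.0029  +0.1005  -0.1348  -0.1601]
  T[2,:] = [+0.0000  -0.0071  +0.0186  -0.1605  +0.0812]
  T[3,:] = [+0.0000  +0.0231  -0.0625  +0.1065  +0.4678]
  T[4,:] = [+0.0000  -0.0067  -0.0405  +0.0280  +0.2408]
|λ(T)| sorted: 0.3389, 0.0864, 0.0864, 0.0305, 0.0000.
ρ = 0.3389; 0.3389 < 1 ⇒ converges.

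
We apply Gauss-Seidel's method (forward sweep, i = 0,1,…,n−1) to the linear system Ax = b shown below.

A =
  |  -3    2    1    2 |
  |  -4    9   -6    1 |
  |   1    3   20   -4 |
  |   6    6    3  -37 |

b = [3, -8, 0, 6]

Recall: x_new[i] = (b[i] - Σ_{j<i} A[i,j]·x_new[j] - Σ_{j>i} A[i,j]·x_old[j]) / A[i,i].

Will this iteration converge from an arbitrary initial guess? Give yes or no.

Split A = D + L + U, D = diag(-3, 9, 20, -37).
T_GS = -(D+L)⁻¹U: row 0 first, T[0,3] = -(2)/(-3) = +0.6667; later rows by forward substitution.
  T[0,:] = [+0.0000  +0.6667  +0.3333  +0.6667]
  T[1,:] = [+0.0000  +0.2963  +0.8148  +0.1852]
  T[2,:] = [+0.0000  -0.0778  -0.1389  +0.1389]
  T[3,:] = [+0.0000  +0.1498  +0.1749  +0.1494]
eigenvalue magnitudes: 0.4086, 0.1878, 0.1878, 0.0000.
ρ = 0.4086; 0.4086 < 1 ⇒ converges.

yes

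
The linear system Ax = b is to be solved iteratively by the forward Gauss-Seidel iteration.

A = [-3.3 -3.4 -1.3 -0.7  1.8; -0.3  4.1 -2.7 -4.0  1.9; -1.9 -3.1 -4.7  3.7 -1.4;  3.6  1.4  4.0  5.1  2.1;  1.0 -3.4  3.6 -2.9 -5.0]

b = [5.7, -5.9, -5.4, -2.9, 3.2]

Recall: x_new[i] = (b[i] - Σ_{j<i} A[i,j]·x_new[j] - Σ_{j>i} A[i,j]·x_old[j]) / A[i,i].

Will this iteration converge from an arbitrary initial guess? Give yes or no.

no

Let D = diag(-3.3, 4.1, -4.7, 5.1, -5); L, U the strict triangles.
T_GS = -(D+L)⁻¹U: row 0 first, T[0,4] = -(1.8)/(-3.3) = +0.5455; later rows by forward substitution.
  T[0,:] = [+0.0000  -1.0303  -0.3939  -0.2121  +0.5455]
  T[1,:] = [+0.0000  -0.0754  +0.6297  +0.9601  -0.4235]
  T[2,:] = [+0.0000  +0.4662  -0.2561  +0.2397  -0.2390]
  T[3,:] = [+0.0000  +0.3823  +0.3061  -0.3018  -0.4931]
  T[4,:] = [+0.0000  -0.0408  -0.8689  -0.3476  +0.5109]
eigenvalue magnitudes: 1.2887, 0.9307, 0.3852, 0.0952, 0.0000.
ρ(T) = max|λ| = 1.2887; 1.2887 > 1, so it fails to converge.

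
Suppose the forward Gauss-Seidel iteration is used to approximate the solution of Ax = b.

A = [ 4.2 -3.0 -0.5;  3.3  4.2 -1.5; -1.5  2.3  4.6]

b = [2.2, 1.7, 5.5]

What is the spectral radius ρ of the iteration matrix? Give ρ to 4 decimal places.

0.7632

A = D + L + U where D = diag(4.2, 4.2, 4.6).
T_GS = -(D+L)⁻¹U: row 0 first, T[0,1] = -(-3)/(4.2) = +0.7143; later rows by forward substitution.
  T[0,:] = [+0.0000, +0.7143, +0.1190]
  T[1,:] = [+0.0000, -0.5612, +0.2636]
  T[2,:] = [+0.0000, +0.5135, -0.0930]
eigenvalue magnitudes: 0.7632, 0.1090, 0.0000.
ρ(T) = max|λ| = 0.7632; 0.7632 < 1 ⇒ converges.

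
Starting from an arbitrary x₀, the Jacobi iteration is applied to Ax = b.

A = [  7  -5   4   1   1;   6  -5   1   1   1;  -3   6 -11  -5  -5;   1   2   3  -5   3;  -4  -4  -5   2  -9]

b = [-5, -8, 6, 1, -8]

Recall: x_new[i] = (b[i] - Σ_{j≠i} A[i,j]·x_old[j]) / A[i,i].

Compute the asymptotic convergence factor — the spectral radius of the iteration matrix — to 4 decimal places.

Let D = diag(7, -5, -11, -5, -9); L, U the strict triangles.
Jacobi: T = -D⁻¹(L+U), T[1,3] = -(1)/(-5) = +0.2000; T[1,1] = 0.
  T[0,:] = [+0.0000 +0.7143 -0.5714 -0.1429 -0.1429]
  T[1,:] = [+1.2000 +0.0000 +0.2000 +0.2000 +0.2000]
  T[2,:] = [-0.2727 +0.5455 +0.0000 -0.4545 -0.4545]
  T[3,:] = [+0.2000 +0.4000 +0.6000 +0.0000 +0.6000]
  T[4,:] = [-0.4444 -0.4444 -0.5556 +0.2222 +0.0000]
moduli |λ_i(T)| = 1.2146, 0.7983, 0.7983, 0.1716, 0.1716.
ρ(T) = max|λ| = 1.2146; 1.2146 > 1, so it fails to converge.

1.2146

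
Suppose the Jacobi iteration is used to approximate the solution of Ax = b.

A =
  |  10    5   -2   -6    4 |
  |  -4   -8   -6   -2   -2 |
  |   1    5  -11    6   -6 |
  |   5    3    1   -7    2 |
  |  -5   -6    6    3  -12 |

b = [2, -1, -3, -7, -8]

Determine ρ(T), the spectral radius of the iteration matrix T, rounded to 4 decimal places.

1.1549

Split A = D + L + U, D = diag(10, -8, -11, -7, -12).
Jacobi T = -D⁻¹(L+U): T[4,3] = -(3)/(-12) = +0.2500; T[4,4] = 0.
  T[0,:] = [+0.0000, -0.5000, +0.2000, +0.6000, -0.4000]
  T[1,:] = [-0.5000, +0.0000, -0.7500, -0.2500, -0.2500]
  T[2,:] = [+0.0909, +0.4545, +0.0000, +0.5455, -0.5455]
  T[3,:] = [+0.7143, +0.4286, +0.1429, +0.0000, +0.2857]
  T[4,:] = [-0.4167, -0.5000, +0.5000, +0.2500, +0.0000]
moduli |λ_i(T)| = 1.1549, 0.7524, 0.7524, 0.6784, 0.0670.
ρ(T) = max|λ| = 1.1549; 1.1549 > 1 ⇒ diverges.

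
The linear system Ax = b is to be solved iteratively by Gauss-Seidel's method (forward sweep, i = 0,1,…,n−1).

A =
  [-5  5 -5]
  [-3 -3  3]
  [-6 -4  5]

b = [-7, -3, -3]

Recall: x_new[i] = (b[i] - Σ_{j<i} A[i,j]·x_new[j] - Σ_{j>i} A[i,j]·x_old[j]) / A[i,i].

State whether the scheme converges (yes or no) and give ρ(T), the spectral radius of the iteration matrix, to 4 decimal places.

Diagonal D = diag(-5, -3, 5); L, U strict lower/upper.
T_GS = -(D+L)⁻¹U: row 0 first, T[0,1] = -(5)/(-5) = +1.0000; later rows by forward substitution.
  T[0,:] = [+0.0000, +1.0000, -1.0000]
  T[1,:] = [+0.0000, -1.0000, +2.0000]
  T[2,:] = [+0.0000, +0.4000, +0.4000]
moduli |λ_i(T)| = 1.4358, 0.8358, 0.0000.
ρ(T) = max|λ| = 1.4358; 1.4358 > 1 ⇒ diverges.

no, ρ = 1.4358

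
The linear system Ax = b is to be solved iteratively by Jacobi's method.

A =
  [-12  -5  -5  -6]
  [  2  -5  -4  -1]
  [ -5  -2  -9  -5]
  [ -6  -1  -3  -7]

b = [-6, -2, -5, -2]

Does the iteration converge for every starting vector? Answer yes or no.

no

Diagonal D = diag(-12, -5, -9, -7); L, U strict lower/upper.
Jacobi T = -D⁻¹(L+U): T[3,1] = -(-1)/(-7) = -0.1429; T[3,3] = 0.
  T[0,:] = [+0.0000  -0.4167  -0.4167  -0.5000]
  T[1,:] = [+0.4000  +0.0000  -0.8000  -0.2000]
  T[2,:] = [-0.5556  -0.2222  +0.0000  -0.5556]
  T[3,:] = [-0.8571  -0.1429  -0.4286  +0.0000]
moduli |λ_i(T)| = 1.2317, 0.6122, 0.4472, 0.4472.
spectral radius ρ = 1.2317; 1.2317 > 1 ⇒ diverges.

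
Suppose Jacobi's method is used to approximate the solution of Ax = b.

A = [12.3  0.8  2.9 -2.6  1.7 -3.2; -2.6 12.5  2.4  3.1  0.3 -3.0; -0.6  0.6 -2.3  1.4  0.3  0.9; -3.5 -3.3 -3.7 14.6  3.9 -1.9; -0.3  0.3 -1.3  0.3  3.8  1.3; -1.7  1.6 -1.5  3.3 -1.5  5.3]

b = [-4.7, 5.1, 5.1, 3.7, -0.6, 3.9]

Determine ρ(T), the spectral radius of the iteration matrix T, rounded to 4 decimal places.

Let D = diag(12.3, 12.5, -2.3, 14.6, 3.8, 5.3); L, U the strict triangles.
Jacobi T = -D⁻¹(L+U): T[2,1] = -(0.6)/(-2.3) = +0.2609; T[2,2] = 0.
  T[0,:] = [+0.0000  -0.0650  -0.2358  +0.2114  -0.1382  +0.2602]
  T[1,:] = [+0.2080  +0.0000  -0.1920  -0.2480  -0.0240  +0.2400]
  T[2,:] = [-0.2609  +0.2609  +0.0000  +0.6087  +0.1304  +0.3913]
  T[3,:] = [+0.2397  +0.2260  +0.2534  +0.0000  -0.2671  +0.1301]
  T[4,:] = [+0.0789  -0.0789  +0.3421  -0.0789  +0.0000  -0.3421]
  T[5,:] = [+0.3208  -0.3019  +0.2830  -0.6226  +0.2830  +0.0000]
|roots of det(T-λI)|: 0.8498, 0.5931, 0.5931, 0.4115, 0.1068, 0.1068.
spectral radius ρ = 0.8498; 0.8498 < 1 ⇒ converges.

0.8498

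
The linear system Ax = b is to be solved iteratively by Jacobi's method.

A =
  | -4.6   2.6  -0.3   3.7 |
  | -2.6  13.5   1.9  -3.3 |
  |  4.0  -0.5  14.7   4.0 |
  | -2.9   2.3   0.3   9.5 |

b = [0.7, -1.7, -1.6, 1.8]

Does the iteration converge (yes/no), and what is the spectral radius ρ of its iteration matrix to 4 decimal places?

Write A = D+L+U with D = diag(-4.6, 13.5, 14.7, 9.5).
T_J = -D⁻¹(L+U): T[2,1] = -(-0.5)/(14.7) = +0.0340; T[2,2] = 0.
  T[0,:] = [+0.0000 +0.5652 -0.0652 +0.8043]
  T[1,:] = [+0.1926 +0.0000 -0.1407 +0.2444]
  T[2,:] = [-0.2721 +0.0340 +0.0000 -0.2721]
  T[3,:] = [+0.3053 -0.2421 -0.0316 +0.0000]
|eigenvalues of T|: 0.6046, 0.5124, 0.0708, 0.0213.
ρ(T) = max|λ| = 0.6046; 0.6046 < 1, so it converges for any x₀.

yes, ρ = 0.6046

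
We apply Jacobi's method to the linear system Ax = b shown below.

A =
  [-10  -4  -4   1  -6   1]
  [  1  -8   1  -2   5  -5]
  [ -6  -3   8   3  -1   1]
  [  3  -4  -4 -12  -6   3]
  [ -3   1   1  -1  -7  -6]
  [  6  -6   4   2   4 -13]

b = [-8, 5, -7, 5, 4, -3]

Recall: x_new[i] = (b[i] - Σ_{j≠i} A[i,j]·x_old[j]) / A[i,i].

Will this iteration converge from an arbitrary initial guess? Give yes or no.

Diagonal D = diag(-10, -8, 8, -12, -7, -13); L, U strict lower/upper.
Jacobi: T = -D⁻¹(L+U), T[2,1] = -(-3)/(8) = +0.3750; T[2,2] = 0.
  T[0,:] = [+0.0000, -0.4000, -0.4000, +0.1000, -0.6000, +0.1000]
  T[1,:] = [+0.1250, +0.0000, +0.1250, -0.2500, +0.6250, -0.6250]
  T[2,:] = [+0.7500, +0.3750, +0.0000, -0.3750, +0.1250, -0.1250]
  T[3,:] = [+0.2500, -0.3333, -0.3333, +0.0000, -0.5000, +0.2500]
  T[4,:] = [-0.4286, +0.1429, +0.1429, -0.1429, +0.0000, -0.8571]
  T[5,:] = [+0.4615, -0.4615, +0.3077, +0.1538, +0.3077, +0.0000]
|λ(T)| sorted: 1.2136, 0.6807, 0.6807, 0.4993, 0.4993, 0.0799.
ρ(T) = max|λ| = 1.2136; 1.2136 > 1 ⇒ diverges.

no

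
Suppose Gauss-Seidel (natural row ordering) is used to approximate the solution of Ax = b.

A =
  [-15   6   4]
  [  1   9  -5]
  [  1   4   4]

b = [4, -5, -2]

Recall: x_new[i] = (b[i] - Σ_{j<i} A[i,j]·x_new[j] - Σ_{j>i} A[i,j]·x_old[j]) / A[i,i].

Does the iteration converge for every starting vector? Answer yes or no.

yes

Write A = D+L+U with D = diag(-15, 9, 4).
Gauss-Seidel: T = -(D+L)⁻¹U, row 0 first, T[0,2] = -(4)/(-15) = +0.2667; later rows by forward substitution.
  T[0,:] = [+0.0000, +0.4000, +0.2667]
  T[1,:] = [+0.0000, -0.0444, +0.5259]
  T[2,:] = [+0.0000, -0.0556, -0.5926]
moduli |λ_i(T)| = 0.5328, 0.1043, 0.0000.
ρ = 0.5328; 0.5328 < 1 ⇒ converges.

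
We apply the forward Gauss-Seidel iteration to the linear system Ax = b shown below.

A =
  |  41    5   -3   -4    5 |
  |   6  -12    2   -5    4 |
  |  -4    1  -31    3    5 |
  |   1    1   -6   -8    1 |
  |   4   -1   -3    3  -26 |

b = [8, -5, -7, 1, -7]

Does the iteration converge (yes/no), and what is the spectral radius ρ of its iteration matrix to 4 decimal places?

Split A = D + L + U, D = diag(41, -12, -31, -8, -26).
Gauss-Seidel: T = -(D+L)⁻¹U, row 0 first, T[0,1] = -(5)/(41) = -0.1220; later rows by forward substitution.
  T[0,:] = [+0.0000  -0.1220  +0.0732  +0.0976  -0.1220]
  T[1,:] = [+0.0000  -0.0610  +0.2033  -0.3679  +0.2724]
  T[2,:] = [+0.0000  +0.0138  -0.0029  +0.0723  +0.1858]
  T[3,:] = [+0.0000  -0.0332  +0.0367  -0.0880  +0.0044]
  T[4,:] = [+0.0000  -0.0218  +0.0080  +0.0107  -0.0502]
moduli |λ_i(T)| = 0.2138, 0.0678, 0.0678, 0.0385, 0.0000.
spectral radius ρ = 0.2138; 0.2138 < 1: convergent.

yes, ρ = 0.2138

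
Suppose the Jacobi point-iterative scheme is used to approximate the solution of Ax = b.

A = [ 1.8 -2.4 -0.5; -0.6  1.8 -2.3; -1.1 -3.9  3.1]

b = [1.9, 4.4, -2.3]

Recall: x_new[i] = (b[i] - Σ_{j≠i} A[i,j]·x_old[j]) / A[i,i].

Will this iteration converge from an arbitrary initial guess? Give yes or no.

Write A = D+L+U with D = diag(1.8, 1.8, 3.1).
Jacobi T = -D⁻¹(L+U): T[1,2] = -(-2.3)/(1.8) = +1.2778; T[1,1] = 0.
  T[0,:] = [+0.0000 +1.3333 +0.2778]
  T[1,:] = [+0.3333 +0.0000 +1.2778]
  T[2,:] = [+0.3548 +1.2581 +0.0000]
moduli |λ_i(T)| = 1.6118, 1.2555, 0.3563.
ρ = 1.6118; 1.6118 > 1: divergent.

no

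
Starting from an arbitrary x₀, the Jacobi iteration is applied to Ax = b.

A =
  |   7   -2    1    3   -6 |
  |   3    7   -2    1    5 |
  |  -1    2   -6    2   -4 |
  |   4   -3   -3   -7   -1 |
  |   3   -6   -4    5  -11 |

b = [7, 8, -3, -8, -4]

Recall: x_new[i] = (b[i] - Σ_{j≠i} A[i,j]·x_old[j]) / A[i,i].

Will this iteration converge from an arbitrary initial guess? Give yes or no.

Split A = D + L + U, D = diag(7, 7, -6, -7, -11).
Jacobi: T = -D⁻¹(L+U), T[4,1] = -(-6)/(-11) = -0.5455; T[4,4] = 0.
  T[0,:] = [+0.0000, +0.2857, -0.1429, -0.4286, +0.8571]
  T[1,:] = [-0.4286, +0.0000, +0.2857, -0.1429, -0.7143]
  T[2,:] = [-0.1667, +0.3333, +0.0000, +0.3333, -0.6667]
  T[3,:] = [+0.5714, -0.4286, -0.4286, +0.0000, -0.1429]
  T[4,:] = [+0.2727, -0.5455, -0.3636, +0.4545, +0.0000]
|λ(T)| sorted: 1.1792, 0.6758, 0.6758, 0.3402, 0.3402.
spectral radius ρ = 1.1792; 1.1792 > 1, so it fails to converge.

no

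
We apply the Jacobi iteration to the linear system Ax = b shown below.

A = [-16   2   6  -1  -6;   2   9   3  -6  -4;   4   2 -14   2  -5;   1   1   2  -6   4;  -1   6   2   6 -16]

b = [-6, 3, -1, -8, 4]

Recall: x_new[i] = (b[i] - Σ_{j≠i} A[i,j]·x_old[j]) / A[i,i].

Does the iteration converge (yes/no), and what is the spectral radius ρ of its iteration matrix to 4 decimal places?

Split A = D + L + U, D = diag(-16, 9, -14, -6, -16).
Jacobi: T = -D⁻¹(L+U), T[0,3] = -(-1)/(-16) = -0.0625; T[0,0] = 0.
  T[0,:] = [+0.0000 +0.1250 +0.3750 -0.0625 -0.3750]
  T[1,:] = [-0.2222 +0.0000 -0.3333 +0.6667 +0.4444]
  T[2,:] = [+0.2857 +0.1429 +0.0000 +0.1429 -0.3571]
  T[3,:] = [+0.1667 +0.1667 +0.3333 +0.0000 +0.6667]
  T[4,:] = [-0.0625 +0.3750 +0.1250 +0.3750 +0.0000]
eigenvalue magnitudes: 0.8605, 0.5458, 0.5458, 0.3195, 0.2674.
ρ = 0.8605; 0.8605 < 1 ⇒ converges.

yes, ρ = 0.8605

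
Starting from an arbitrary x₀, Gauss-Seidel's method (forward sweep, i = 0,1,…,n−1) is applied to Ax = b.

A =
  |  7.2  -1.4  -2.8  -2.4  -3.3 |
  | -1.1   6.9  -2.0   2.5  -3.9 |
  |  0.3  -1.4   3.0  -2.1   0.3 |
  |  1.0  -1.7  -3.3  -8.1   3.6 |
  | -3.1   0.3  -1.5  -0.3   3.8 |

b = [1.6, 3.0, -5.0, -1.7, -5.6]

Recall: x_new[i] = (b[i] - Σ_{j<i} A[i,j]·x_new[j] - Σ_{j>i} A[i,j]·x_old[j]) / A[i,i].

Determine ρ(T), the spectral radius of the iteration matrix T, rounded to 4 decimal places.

A = D + L + U where D = diag(7.2, 6.9, 3, -8.1, 3.8).
T_GS = -(D+L)⁻¹U: row 0 first, T[0,2] = -(-2.8)/(7.2) = +0.3889; later rows by forward substitution.
  T[0,:] = [+0.0000  +0.1944  +0.3889  +0.3333  +0.4583]
  T[1,:] = [+0.0000  +0.0310  +0.3519  -0.3092  +0.6383]
  T[2,:] = [+0.0000  -0.0050  +0.1253  +0.5224  +0.1520]
  T[3,:] = [+0.0000  +0.0195  -0.0769  -0.1068  +0.3051]
  T[4,:] = [+0.0000  +0.1558  +0.3329  +0.4941  +0.4076]
|λ(T)| sorted: 0.8371, 0.3200, 0.2311, 0.2311, 0.0000.
ρ(T) = max|λ| = 0.8371; 0.8371 < 1 ⇒ converges.

0.8371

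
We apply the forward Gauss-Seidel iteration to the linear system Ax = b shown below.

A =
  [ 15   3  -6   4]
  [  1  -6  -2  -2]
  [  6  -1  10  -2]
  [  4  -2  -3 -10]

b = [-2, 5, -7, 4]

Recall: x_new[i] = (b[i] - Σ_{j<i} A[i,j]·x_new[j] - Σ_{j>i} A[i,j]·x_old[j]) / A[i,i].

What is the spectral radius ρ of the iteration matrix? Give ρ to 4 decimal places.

0.5181

Split A = D + L + U, D = diag(15, -6, 10, -10).
GS T = -(D+L)⁻¹U: row 0 first, T[0,3] = -(4)/(15) = -0.2667; later rows by forward substitution.
  T[0,:] = [+0.0000, -0.2000, +0.4000, -0.2667]
  T[1,:] = [+0.0000, -0.0333, -0.2667, -0.3778]
  T[2,:] = [+0.0000, +0.1167, -0.2667, +0.3222]
  T[3,:] = [+0.0000, -0.1083, +0.2933, -0.1278]
eigenvalue magnitudes: 0.5181, 0.1562, 0.0659, 0.0000.
spectral radius ρ = 0.5181; 0.5181 < 1: convergent.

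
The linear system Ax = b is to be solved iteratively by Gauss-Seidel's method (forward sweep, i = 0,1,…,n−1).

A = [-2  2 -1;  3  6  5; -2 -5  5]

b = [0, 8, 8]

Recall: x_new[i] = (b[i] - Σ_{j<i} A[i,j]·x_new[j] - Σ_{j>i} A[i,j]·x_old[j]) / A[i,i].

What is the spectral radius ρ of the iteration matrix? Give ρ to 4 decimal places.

0.9217

Split A = D + L + U, D = diag(-2, 6, 5).
Gauss-Seidel: T = -(D+L)⁻¹U, row 0 first, T[0,1] = -(2)/(-2) = +1.0000; later rows by forward substitution.
  T[0,:] = [+0.0000  +1.0000  -0.5000]
  T[1,:] = [+0.0000  -0.5000  -0.5833]
  T[2,:] = [+0.0000  -0.1000  -0.7833]
|roots of det(T-λI)|: 0.9217, 0.3617, 0.0000.
spectral radius ρ = 0.9217; 0.9217 < 1, so it converges for any x₀.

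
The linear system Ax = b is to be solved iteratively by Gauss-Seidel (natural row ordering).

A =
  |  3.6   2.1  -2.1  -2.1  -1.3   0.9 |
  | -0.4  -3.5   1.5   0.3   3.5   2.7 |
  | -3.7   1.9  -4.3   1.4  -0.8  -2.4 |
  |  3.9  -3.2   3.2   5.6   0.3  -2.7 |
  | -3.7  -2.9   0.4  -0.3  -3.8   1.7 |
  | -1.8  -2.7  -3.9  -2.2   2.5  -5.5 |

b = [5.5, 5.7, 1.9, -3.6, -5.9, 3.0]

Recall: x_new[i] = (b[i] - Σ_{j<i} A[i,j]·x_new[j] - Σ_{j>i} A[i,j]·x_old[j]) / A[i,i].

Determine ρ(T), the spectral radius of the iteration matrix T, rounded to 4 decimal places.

Write A = D+L+U with D = diag(3.6, -3.5, -4.3, 5.6, -3.8, -5.5).
Gauss-Seidel: T = -(D+L)⁻¹U, row 0 first, T[0,3] = -(-2.1)/(3.6) = +0.5833; later rows by forward substitution.
  T[0,:] = [+0.0000 -0.5833 +0.5833 +0.5833 +0.3611 -0.2500]
  T[1,:] = [+0.0000 +0.0667 +0.3619 +0.0190 +0.9587 +0.8000]
  T[2,:] = [+0.0000 +0.5314 -0.3420 -0.1679 -0.0731 +0.0105]
  T[3,:] = [+0.0000 +0.1407 -0.0040 -0.2994 +0.2846 +1.1074]
  T[4,:] = [+0.0000 +0.5619 -0.8799 -0.5766 -1.1134 -0.0061]
  T[5,:] = [+0.0000 -0.0195 -0.5244 -0.2235 -1.1569 -0.7641]
eigenvalue magnitudes: 1.5539, 0.5502, 0.5502, 0.0639, 0.0212, 0.0000.
spectral radius ρ = 1.5539; 1.5539 > 1, so it fails to converge.

1.5539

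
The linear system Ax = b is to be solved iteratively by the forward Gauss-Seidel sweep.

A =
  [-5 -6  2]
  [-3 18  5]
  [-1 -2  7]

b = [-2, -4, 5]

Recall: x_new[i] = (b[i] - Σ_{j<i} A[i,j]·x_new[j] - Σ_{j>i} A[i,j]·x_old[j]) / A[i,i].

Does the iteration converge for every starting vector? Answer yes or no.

Let D = diag(-5, 18, 7); L, U the strict triangles.
GS T = -(D+L)⁻¹U: row 0 first, T[0,1] = -(-6)/(-5) = -1.2000; later rows by forward substitution.
  T[0,:] = [+0.0000  -1.2000  +0.4000]
  T[1,:] = [+0.0000  -0.2000  -0.2111]
  T[2,:] = [+0.0000  -0.2286  -0.0032]
|roots of det(T-λI)|: 0.3423, 0.1391, 0.0000.
spectral radius ρ = 0.3423; 0.3423 < 1, so it converges for any x₀.

yes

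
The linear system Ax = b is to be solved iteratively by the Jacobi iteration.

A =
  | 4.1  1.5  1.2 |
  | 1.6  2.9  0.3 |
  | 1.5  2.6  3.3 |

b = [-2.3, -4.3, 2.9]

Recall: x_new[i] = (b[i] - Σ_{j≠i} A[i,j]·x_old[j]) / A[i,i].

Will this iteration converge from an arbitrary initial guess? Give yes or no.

yes

Write A = D+L+U with D = diag(4.1, 2.9, 3.3).
T_J = -D⁻¹(L+U): T[2,0] = -(1.5)/(3.3) = -0.4545; T[2,2] = 0.
  T[0,:] = [+0.0000  -0.3659  -0.2927]
  T[1,:] = [-0.5517  +0.0000  -0.1034]
  T[2,:] = [-0.4545  -0.7879  +0.0000]
moduli |λ_i(T)| = 0.7762, 0.4314, 0.4314.
ρ = 0.7762; 0.7762 < 1 ⇒ converges.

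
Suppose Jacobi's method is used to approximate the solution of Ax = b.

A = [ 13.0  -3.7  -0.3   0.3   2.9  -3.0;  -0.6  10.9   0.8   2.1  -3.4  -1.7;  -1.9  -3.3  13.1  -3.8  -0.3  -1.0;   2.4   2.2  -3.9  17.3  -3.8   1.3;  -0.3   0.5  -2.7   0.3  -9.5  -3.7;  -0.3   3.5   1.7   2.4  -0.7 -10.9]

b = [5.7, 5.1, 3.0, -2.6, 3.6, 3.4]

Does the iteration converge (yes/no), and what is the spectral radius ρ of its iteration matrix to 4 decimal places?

Let D = diag(13, 10.9, 13.1, 17.3, -9.5, -10.9); L, U the strict triangles.
Jacobi: T = -D⁻¹(L+U), T[1,3] = -(2.1)/(10.9) = -0.1927; T[1,1] = 0.
  T[0,:] = [+0.0000  +0.2846  +0.0231  -0.0231  -0.2231  +0.2308]
  T[1,:] = [+0.0550  +0.0000  -0.0734  -0.1927  +0.3119  +0.1560]
  T[2,:] = [+0.1450  +0.2519  +0.0000  +0.2901  +0.0229  +0.0763]
  T[3,:] = [-0.1387  -0.1272  +0.2254  +0.0000  +0.2197  -0.0751]
  T[4,:] = [-0.0316  +0.0526  -0.2842  +0.0316  +0.0000  -0.3895]
  T[5,:] = [-0.0275  +0.3211  +0.1560  +0.2202  -0.0642  +0.0000]
|eigenvalues of T|: 0.5463, 0.4250, 0.4250, 0.2555, 0.2275, 0.0363.
ρ(T) = max|λ| = 0.5463; 0.5463 < 1 ⇒ converges.

yes, ρ = 0.5463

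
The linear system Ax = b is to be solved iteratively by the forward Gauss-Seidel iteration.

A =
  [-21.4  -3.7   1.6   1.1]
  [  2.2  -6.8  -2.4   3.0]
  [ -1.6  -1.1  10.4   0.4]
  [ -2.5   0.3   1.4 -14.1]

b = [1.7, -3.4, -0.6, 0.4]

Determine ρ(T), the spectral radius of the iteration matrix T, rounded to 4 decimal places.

0.1811

Write A = D+L+U with D = diag(-21.4, -6.8, 10.4, -14.1).
Gauss-Seidel: T = -(D+L)⁻¹U, row 0 first, T[0,3] = -(1.1)/(-21.4) = +0.0514; later rows by forward substitution.
  T[0,:] = [+0.0000  -0.1729  +0.0748  +0.0514]
  T[1,:] = [+0.0000  -0.0559  -0.3288  +0.4578]
  T[2,:] = [+0.0000  -0.0325  -0.0233  +0.0179]
  T[3,:] = [+0.0000  +0.0262  -0.0226  +0.0024]
moduli |λ_i(T)| = 0.1811, 0.1230, 0.0187, 0.0000.
spectral radius ρ = 0.1811; 0.1811 < 1: convergent.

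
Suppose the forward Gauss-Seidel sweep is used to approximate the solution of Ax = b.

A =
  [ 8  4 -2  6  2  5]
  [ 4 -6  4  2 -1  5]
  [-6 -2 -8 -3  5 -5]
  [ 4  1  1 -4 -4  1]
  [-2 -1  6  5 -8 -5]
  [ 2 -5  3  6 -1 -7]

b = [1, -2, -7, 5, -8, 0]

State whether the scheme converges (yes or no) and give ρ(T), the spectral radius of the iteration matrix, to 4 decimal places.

Write A = D+L+U with D = diag(8, -6, -8, -4, -8, -7).
GS T = -(D+L)⁻¹U: row 0 first, T[0,4] = -(2)/(8) = -0.2500; later rows by forward substitution.
  T[0,:] = [+0.0000, -0.5000, +0.2500, -0.7500, -0.2500, -0.6250]
  T[1,:] = [+0.0000, -0.3333, +0.8333, -0.1667, -0.3333, +0.4167]
  T[2,:] = [+0.0000, +0.4583, -0.3958, +0.2292, +0.8958, -0.2604]
  T[3,:] = [+0.0000, -0.4688, +0.3594, -0.7344, -1.1094, -0.3359]
  T[4,:] = [+0.0000, +0.2174, -0.2389, -0.0788, +0.0827, -0.9261]
  T[5,:] = [+0.0000, -0.1412, -0.3513, -0.6152, -0.4121, -0.7434]
moduli |λ_i(T)| = 1.6346, 0.5617, 0.4861, 0.2236, 0.2236, 0.0000.
spectral radius ρ = 1.6346; 1.6346 > 1, so it fails to converge.

no, ρ = 1.6346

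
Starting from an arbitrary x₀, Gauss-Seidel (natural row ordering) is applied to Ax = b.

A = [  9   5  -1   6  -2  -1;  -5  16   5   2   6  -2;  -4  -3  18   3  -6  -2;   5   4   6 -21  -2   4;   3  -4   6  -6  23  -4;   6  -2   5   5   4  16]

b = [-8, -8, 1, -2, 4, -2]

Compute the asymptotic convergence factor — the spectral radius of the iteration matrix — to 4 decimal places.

A = D + L + U where D = diag(9, 16, 18, -21, 23, 16).
Gauss-Seidel: T = -(D+L)⁻¹U, row 0 first, T[0,5] = -(-1)/(9) = +0.1111; later rows by forward substitution.
  T[0,:] = [+0.0000, -0.5556, +0.1111, -0.6667, +0.2222, +0.1111]
  T[1,:] = [+0.0000, -0.1736, -0.2778, -0.3333, -0.3056, +0.1597]
  T[2,:] = [+0.0000, -0.1524, -0.0216, -0.3704, +0.3318, +0.1624]
  T[3,:] = [+0.0000, -0.2089, -0.0326, -0.3280, -0.0057, +0.2938]
  T[4,:] = [+0.0000, +0.0275, -0.0657, +0.0400, -0.1702, +0.2215]
  T[5,:] = [+0.0000, +0.2926, -0.0430, +0.4166, -0.1809, -0.2196]
|eigenvalues of T|: 0.8773, 0.2612, 0.2612, 0.0755, 0.0398, 0.0000.
ρ(T) = max|λ| = 0.8773; 0.8773 < 1: convergent.

0.8773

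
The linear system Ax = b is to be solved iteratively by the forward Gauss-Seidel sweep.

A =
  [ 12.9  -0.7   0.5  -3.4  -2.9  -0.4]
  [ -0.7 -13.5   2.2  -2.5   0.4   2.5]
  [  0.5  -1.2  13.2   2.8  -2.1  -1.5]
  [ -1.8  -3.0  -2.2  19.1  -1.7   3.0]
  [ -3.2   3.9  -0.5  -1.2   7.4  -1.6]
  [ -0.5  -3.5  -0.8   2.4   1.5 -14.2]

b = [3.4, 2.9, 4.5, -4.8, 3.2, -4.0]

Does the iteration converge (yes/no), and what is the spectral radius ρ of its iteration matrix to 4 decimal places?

Split A = D + L + U, D = diag(12.9, -13.5, 13.2, 19.1, 7.4, -14.2).
GS T = -(D+L)⁻¹U: row 0 first, T[0,4] = -(-2.9)/(12.9) = +0.2248; later rows by forward substitution.
  T[0,:] = [+0.0000 +0.0543 -0.0388 +0.2636 +0.2248 +0.0310]
  T[1,:] = [+0.0000 -0.0028 +0.1650 -0.1989 +0.0180 +0.1836]
  T[2,:] = [+0.0000 -0.0023 +0.0165 -0.2402 +0.1522 +0.1292]
  T[3,:] = [+0.0000 +0.0044 +0.0242 -0.0341 +0.1305 -0.1104]
  T[4,:] = [+0.0000 +0.0255 -0.0987 +0.1970 +0.1192 +0.1237]
  T[5,:] = [+0.0000 +0.0024 -0.0466 +0.0683 +0.0137 -0.0592]
|eigenvalues of T|: 0.2078, 0.1623, 0.1623, 0.0938, 0.0025, 0.0000.
spectral radius ρ = 0.2078; 0.2078 < 1 ⇒ converges.

yes, ρ = 0.2078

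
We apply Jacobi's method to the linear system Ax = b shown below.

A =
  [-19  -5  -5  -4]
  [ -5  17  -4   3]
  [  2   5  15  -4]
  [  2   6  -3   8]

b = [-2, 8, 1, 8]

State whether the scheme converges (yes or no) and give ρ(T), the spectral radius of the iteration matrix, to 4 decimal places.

A = D + L + U where D = diag(-19, 17, 15, 8).
T_J = -D⁻¹(L+U): T[2,1] = -(5)/(15) = -0.3333; T[2,2] = 0.
  T[0,:] = [+0.0000 -0.2632 -0.2632 -0.2105]
  T[1,:] = [+0.2941 +0.0000 +0.2353 -0.1765]
  T[2,:] = [-0.1333 -0.3333 +0.0000 +0.2667]
  T[3,:] = [-0.2500 -0.7500 +0.3750 +0.0000]
|eigenvalues of T|: 0.6064, 0.4147, 0.3521, 0.3521.
ρ(T) = max|λ| = 0.6064; 0.6064 < 1 ⇒ converges.

yes, ρ = 0.6064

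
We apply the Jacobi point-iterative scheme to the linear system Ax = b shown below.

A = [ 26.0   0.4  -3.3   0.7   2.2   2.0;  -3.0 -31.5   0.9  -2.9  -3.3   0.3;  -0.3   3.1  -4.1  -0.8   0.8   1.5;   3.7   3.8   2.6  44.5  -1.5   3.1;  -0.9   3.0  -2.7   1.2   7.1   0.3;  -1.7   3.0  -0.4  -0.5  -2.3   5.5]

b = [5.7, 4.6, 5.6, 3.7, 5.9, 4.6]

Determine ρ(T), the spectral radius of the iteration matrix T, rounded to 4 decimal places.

Diagonal D = diag(26, -31.5, -4.1, 44.5, 7.1, 5.5); L, U strict lower/upper.
T_J = -D⁻¹(L+U): T[5,3] = -(-0.5)/(5.5) = +0.0909; T[5,5] = 0.
  T[0,:] = [+0.0000 -0.0154 +0.1269 -0.0269 -0.0846 -0.0769]
  T[1,:] = [-0.0952 +0.0000 +0.0286 -0.0921 -0.1048 +0.0095]
  T[2,:] = [-0.0732 +0.7561 +0.0000 -0.1951 +0.1951 +0.3659]
  T[3,:] = [-0.0831 -0.0854 -0.0584 +0.0000 +0.0337 -0.0697]
  T[4,:] = [+0.1268 -0.4225 +0.3803 -0.1690 +0.0000 -0.0423]
  T[5,:] = [+0.3091 -0.5455 +0.0727 +0.0909 +0.4182 +0.0000]
|λ(T)| sorted: 0.4800, 0.3675, 0.2753, 0.2753, 0.0856, 0.0017.
ρ = 0.4800; 0.4800 < 1 ⇒ converges.

0.4800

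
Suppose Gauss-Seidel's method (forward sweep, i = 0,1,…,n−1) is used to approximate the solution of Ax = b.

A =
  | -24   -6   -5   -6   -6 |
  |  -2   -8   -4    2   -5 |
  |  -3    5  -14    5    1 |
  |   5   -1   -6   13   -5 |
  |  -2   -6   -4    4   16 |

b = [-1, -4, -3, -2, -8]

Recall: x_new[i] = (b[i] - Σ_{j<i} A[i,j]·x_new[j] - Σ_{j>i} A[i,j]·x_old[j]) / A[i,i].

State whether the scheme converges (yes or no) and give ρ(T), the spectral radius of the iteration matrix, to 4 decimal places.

yes, ρ = 0.6053

Split A = D + L + U, D = diag(-24, -8, -14, 13, 16).
GS T = -(D+L)⁻¹U: row 0 first, T[0,2] = -(-5)/(-24) = -0.2083; later rows by forward substitution.
  T[0,:] = [+0.0000 -0.2500 -0.2083 -0.2500 -0.2500]
  T[1,:] = [+0.0000 +0.0625 -0.4479 +0.3125 -0.5625]
  T[2,:] = [+0.0000 +0.0759 -0.1153 +0.5223 -0.0759]
  T[3,:] = [+0.0000 +0.1360 -0.0076 +0.3613 +0.4025]
  T[4,:] = [+0.0000 -0.0228 -0.2210 +0.1262 -0.3618]
|roots of det(T-λI)|: 0.6053, 0.3023, 0.3023, 0.0388, 0.0000.
ρ(T) = max|λ| = 0.6053; 0.6053 < 1 ⇒ converges.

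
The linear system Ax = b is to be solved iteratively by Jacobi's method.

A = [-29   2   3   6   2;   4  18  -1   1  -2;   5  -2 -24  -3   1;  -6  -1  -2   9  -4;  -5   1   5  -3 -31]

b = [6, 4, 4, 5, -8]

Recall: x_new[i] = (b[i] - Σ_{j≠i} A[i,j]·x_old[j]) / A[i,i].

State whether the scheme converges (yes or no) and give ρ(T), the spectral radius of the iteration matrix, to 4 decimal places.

Diagonal D = diag(-29, 18, -24, 9, -31); L, U strict lower/upper.
Jacobi: T = -D⁻¹(L+U), T[0,3] = -(6)/(-29) = +0.2069; T[0,0] = 0.
  T[0,:] = [+0.0000, +0.0690, +0.1034, +0.2069, +0.0690]
  T[1,:] = [-0.2222, +0.0000, +0.0556, -0.0556, +0.1111]
  T[2,:] = [+0.2083, -0.0833, +0.0000, -0.1250, +0.0417]
  T[3,:] = [+0.6667, +0.1111, +0.2222, +0.0000, +0.4444]
  T[4,:] = [-0.1613, +0.0323, +0.1613, -0.0968, +0.0000]
|λ(T)| sorted: 0.3953, 0.2957, 0.2957, 0.1611, 0.0935.
spectral radius ρ = 0.3953; 0.3953 < 1 ⇒ converges.

yes, ρ = 0.3953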